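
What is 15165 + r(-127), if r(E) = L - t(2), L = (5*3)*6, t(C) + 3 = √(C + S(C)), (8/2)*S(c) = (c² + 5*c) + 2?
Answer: 15258 - √6 ≈ 15256.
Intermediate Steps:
S(c) = ½ + c²/4 + 5*c/4 (S(c) = ((c² + 5*c) + 2)/4 = (2 + c² + 5*c)/4 = ½ + c²/4 + 5*c/4)
t(C) = -3 + √(½ + C²/4 + 9*C/4) (t(C) = -3 + √(C + (½ + C²/4 + 5*C/4)) = -3 + √(½ + C²/4 + 9*C/4))
L = 90 (L = 15*6 = 90)
r(E) = 93 - √6 (r(E) = 90 - (-3 + √(2 + 2² + 9*2)/2) = 90 - (-3 + √(2 + 4 + 18)/2) = 90 - (-3 + √24/2) = 90 - (-3 + (2*√6)/2) = 90 - (-3 + √6) = 90 + (3 - √6) = 93 - √6)
15165 + r(-127) = 15165 + (93 - √6) = 15258 - √6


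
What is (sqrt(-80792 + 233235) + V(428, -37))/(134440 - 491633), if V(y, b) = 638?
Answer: -22/12317 - sqrt(152443)/357193 ≈ -0.0028792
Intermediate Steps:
(sqrt(-80792 + 233235) + V(428, -37))/(134440 - 491633) = (sqrt(-80792 + 233235) + 638)/(134440 - 491633) = (sqrt(152443) + 638)/(-357193) = (638 + sqrt(152443))*(-1/357193) = -22/12317 - sqrt(152443)/357193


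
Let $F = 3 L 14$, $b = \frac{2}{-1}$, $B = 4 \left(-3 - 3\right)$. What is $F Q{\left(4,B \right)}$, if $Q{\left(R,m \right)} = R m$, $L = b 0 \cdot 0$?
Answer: $0$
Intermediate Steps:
$B = -24$ ($B = 4 \left(-6\right) = -24$)
$b = -2$ ($b = 2 \left(-1\right) = -2$)
$L = 0$ ($L = \left(-2\right) 0 \cdot 0 = 0 \cdot 0 = 0$)
$F = 0$ ($F = 3 \cdot 0 \cdot 14 = 0 \cdot 14 = 0$)
$F Q{\left(4,B \right)} = 0 \cdot 4 \left(-24\right) = 0 \left(-96\right) = 0$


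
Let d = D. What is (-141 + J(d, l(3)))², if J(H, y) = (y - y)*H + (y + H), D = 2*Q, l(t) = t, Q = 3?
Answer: 17424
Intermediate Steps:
D = 6 (D = 2*3 = 6)
d = 6
J(H, y) = H + y (J(H, y) = 0*H + (H + y) = 0 + (H + y) = H + y)
(-141 + J(d, l(3)))² = (-141 + (6 + 3))² = (-141 + 9)² = (-132)² = 17424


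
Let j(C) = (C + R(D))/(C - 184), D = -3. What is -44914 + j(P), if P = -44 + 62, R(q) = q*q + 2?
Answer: -7455753/166 ≈ -44914.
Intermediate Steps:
R(q) = 2 + q² (R(q) = q² + 2 = 2 + q²)
P = 18
j(C) = (11 + C)/(-184 + C) (j(C) = (C + (2 + (-3)²))/(C - 184) = (C + (2 + 9))/(-184 + C) = (C + 11)/(-184 + C) = (11 + C)/(-184 + C))
-44914 + j(P) = -44914 + (11 + 18)/(-184 + 18) = -44914 + 29/(-166) = -44914 - 1/166*29 = -44914 - 29/166 = -7455753/166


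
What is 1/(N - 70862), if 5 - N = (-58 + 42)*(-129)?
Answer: -1/72921 ≈ -1.3713e-5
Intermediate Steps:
N = -2059 (N = 5 - (-58 + 42)*(-129) = 5 - (-16)*(-129) = 5 - 1*2064 = 5 - 2064 = -2059)
1/(N - 70862) = 1/(-2059 - 70862) = 1/(-72921) = -1/72921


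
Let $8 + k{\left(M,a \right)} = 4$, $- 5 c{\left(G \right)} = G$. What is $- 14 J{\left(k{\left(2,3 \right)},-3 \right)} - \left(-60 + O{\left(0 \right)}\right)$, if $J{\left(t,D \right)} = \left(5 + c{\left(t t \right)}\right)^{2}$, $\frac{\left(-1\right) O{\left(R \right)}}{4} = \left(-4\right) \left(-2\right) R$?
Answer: $\frac{366}{25} \approx 14.64$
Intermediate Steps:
$c{\left(G \right)} = - \frac{G}{5}$
$k{\left(M,a \right)} = -4$ ($k{\left(M,a \right)} = -8 + 4 = -4$)
$O{\left(R \right)} = - 32 R$ ($O{\left(R \right)} = - 4 \left(-4\right) \left(-2\right) R = - 4 \cdot 8 R = - 32 R$)
$J{\left(t,D \right)} = \left(5 - \frac{t^{2}}{5}\right)^{2}$ ($J{\left(t,D \right)} = \left(5 - \frac{t t}{5}\right)^{2} = \left(5 - \frac{t^{2}}{5}\right)^{2}$)
$- 14 J{\left(k{\left(2,3 \right)},-3 \right)} - \left(-60 + O{\left(0 \right)}\right) = - 14 \frac{\left(-25 + \left(-4\right)^{2}\right)^{2}}{25} + \left(60 - \left(-32\right) 0\right) = - 14 \frac{\left(-25 + 16\right)^{2}}{25} + \left(60 - 0\right) = - 14 \frac{\left(-9\right)^{2}}{25} + \left(60 + 0\right) = - 14 \cdot \frac{1}{25} \cdot 81 + 60 = \left(-14\right) \frac{81}{25} + 60 = - \frac{1134}{25} + 60 = \frac{366}{25}$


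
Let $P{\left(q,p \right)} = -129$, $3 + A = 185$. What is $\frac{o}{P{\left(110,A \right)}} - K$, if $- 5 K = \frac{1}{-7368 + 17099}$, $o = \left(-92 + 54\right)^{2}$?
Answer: $- \frac{70257691}{6276495} \approx -11.194$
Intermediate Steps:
$A = 182$ ($A = -3 + 185 = 182$)
$o = 1444$ ($o = \left(-38\right)^{2} = 1444$)
$K = - \frac{1}{48655}$ ($K = - \frac{1}{5 \left(-7368 + 17099\right)} = - \frac{1}{5 \cdot 9731} = \left(- \frac{1}{5}\right) \frac{1}{9731} = - \frac{1}{48655} \approx -2.0553 \cdot 10^{-5}$)
$\frac{o}{P{\left(110,A \right)}} - K = \frac{1444}{-129} - - \frac{1}{48655} = 1444 \left(- \frac{1}{129}\right) + \frac{1}{48655} = - \frac{1444}{129} + \frac{1}{48655} = - \frac{70257691}{6276495}$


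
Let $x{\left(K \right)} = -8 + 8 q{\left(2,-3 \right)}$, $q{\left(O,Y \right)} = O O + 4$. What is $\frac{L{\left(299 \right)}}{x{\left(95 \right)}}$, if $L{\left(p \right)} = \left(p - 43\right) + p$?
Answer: $\frac{555}{56} \approx 9.9107$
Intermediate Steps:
$q{\left(O,Y \right)} = 4 + O^{2}$ ($q{\left(O,Y \right)} = O^{2} + 4 = 4 + O^{2}$)
$L{\left(p \right)} = -43 + 2 p$ ($L{\left(p \right)} = \left(-43 + p\right) + p = -43 + 2 p$)
$x{\left(K \right)} = 56$ ($x{\left(K \right)} = -8 + 8 \left(4 + 2^{2}\right) = -8 + 8 \left(4 + 4\right) = -8 + 8 \cdot 8 = -8 + 64 = 56$)
$\frac{L{\left(299 \right)}}{x{\left(95 \right)}} = \frac{-43 + 2 \cdot 299}{56} = \left(-43 + 598\right) \frac{1}{56} = 555 \cdot \frac{1}{56} = \frac{555}{56}$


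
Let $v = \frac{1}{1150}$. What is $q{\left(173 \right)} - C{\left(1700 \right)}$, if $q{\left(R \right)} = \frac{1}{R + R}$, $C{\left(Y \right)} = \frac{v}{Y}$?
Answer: $\frac{977327}{338215000} \approx 0.0028897$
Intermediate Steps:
$v = \frac{1}{1150} \approx 0.00086956$
$C{\left(Y \right)} = \frac{1}{1150 Y}$
$q{\left(R \right)} = \frac{1}{2 R}$
$q{\left(173 \right)} - C{\left(1700 \right)} = \frac{1}{2 \cdot 173} - \frac{1}{1150 \cdot 1700} = \frac{1}{2} \cdot \frac{1}{173} - \frac{1}{1150} \cdot \frac{1}{1700} = \frac{1}{346} - \frac{1}{1955000} = \frac{977327}{338215000}$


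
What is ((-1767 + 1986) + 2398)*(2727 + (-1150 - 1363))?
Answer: 560038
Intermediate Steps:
((-1767 + 1986) + 2398)*(2727 + (-1150 - 1363)) = (219 + 2398)*(2727 - 2513) = 2617*214 = 560038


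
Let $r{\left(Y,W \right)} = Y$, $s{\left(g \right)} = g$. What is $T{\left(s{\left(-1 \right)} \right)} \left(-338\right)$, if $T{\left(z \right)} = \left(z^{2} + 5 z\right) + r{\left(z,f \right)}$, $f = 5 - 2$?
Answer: $1690$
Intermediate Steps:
$f = 3$
$T{\left(z \right)} = z^{2} + 6 z$ ($T{\left(z \right)} = \left(z^{2} + 5 z\right) + z = z^{2} + 6 z$)
$T{\left(s{\left(-1 \right)} \right)} \left(-338\right) = - (6 - 1) \left(-338\right) = \left(-1\right) 5 \left(-338\right) = \left(-5\right) \left(-338\right) = 1690$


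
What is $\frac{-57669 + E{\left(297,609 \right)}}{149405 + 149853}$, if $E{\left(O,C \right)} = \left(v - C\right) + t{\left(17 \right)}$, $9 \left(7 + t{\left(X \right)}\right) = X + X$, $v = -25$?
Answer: $- \frac{262378}{1346661} \approx -0.19484$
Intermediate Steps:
$t{\left(X \right)} = -7 + \frac{2 X}{9}$ ($t{\left(X \right)} = -7 + \frac{X + X}{9} = -7 + \frac{2 X}{9}$)
$E{\left(O,C \right)} = - \frac{254}{9} - C$ ($E{\left(O,C \right)} = \left(-25 - C\right) + \left(-7 + \frac{2}{9} \cdot 17\right) = \left(-25 - C\right) + \left(-7 + \frac{34}{9}\right) = \left(-25 - C\right) - \frac{29}{9} = - \frac{254}{9} - C$)
$\frac{-57669 + E{\left(297,609 \right)}}{149405 + 149853} = \frac{-57669 - \frac{5735}{9}}{149405 + 149853} = \frac{-57669 - \frac{5735}{9}}{299258} = \left(-57669 - \frac{5735}{9}\right) \frac{1}{299258} = \left(- \frac{524756}{9}\right) \frac{1}{299258} = - \frac{262378}{1346661}$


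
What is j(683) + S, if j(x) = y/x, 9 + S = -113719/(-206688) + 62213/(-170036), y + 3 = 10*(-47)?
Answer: -57057925670735/6000906431136 ≈ -9.5082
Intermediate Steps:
y = -473 (y = -3 + 10*(-47) = -3 - 470 = -473)
S = -77455490893/8786100192 (S = -9 + (-113719/(-206688) + 62213/(-170036)) = -9 + (-113719*(-1/206688) + 62213*(-1/170036)) = -9 + (113719/206688 - 62213/170036) = -9 + 1619410835/8786100192 = -77455490893/8786100192 ≈ -8.8157)
j(x) = -473/x
j(683) + S = -473/683 - 77455490893/8786100192 = -57057925670735/6000906431136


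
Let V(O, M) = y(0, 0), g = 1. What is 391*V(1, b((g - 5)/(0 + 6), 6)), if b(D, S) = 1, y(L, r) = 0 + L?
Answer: 0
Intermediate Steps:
y(L, r) = L
V(O, M) = 0
391*V(1, b((g - 5)/(0 + 6), 6)) = 391*0 = 0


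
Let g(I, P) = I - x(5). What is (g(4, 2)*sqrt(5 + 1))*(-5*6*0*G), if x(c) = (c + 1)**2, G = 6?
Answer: 0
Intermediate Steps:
x(c) = (1 + c)**2
g(I, P) = -36 + I (g(I, P) = I - (1 + 5)**2 = I - 1*6**2 = I - 1*36 = I - 36 = -36 + I)
(g(4, 2)*sqrt(5 + 1))*(-5*6*0*G) = ((-36 + 4)*sqrt(5 + 1))*(-5*6*0*6) = (-32*sqrt(6))*(-0*6) = (-32*sqrt(6))*(-5*0) = -32*sqrt(6)*0 = 0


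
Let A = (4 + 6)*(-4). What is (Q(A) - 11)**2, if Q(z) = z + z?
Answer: 8281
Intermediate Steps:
A = -40 (A = 10*(-4) = -40)
Q(z) = 2*z
(Q(A) - 11)**2 = (2*(-40) - 11)**2 = (-80 - 11)**2 = (-91)**2 = 8281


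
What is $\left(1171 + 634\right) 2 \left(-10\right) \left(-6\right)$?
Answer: $216600$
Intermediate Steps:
$\left(1171 + 634\right) 2 \left(-10\right) \left(-6\right) = 1805 \left(\left(-20\right) \left(-6\right)\right) = 1805 \cdot 120 = 216600$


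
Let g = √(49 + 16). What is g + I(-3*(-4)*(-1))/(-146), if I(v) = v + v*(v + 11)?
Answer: √65 ≈ 8.0623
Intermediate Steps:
g = √65 ≈ 8.0623
I(v) = v + v*(11 + v)
g + I(-3*(-4)*(-1))/(-146) = √65 + ((-3*(-4)*(-1))*(12 - 3*(-4)*(-1)))/(-146) = √65 - 12*(-1)*(12 + 12*(-1))/146 = √65 - (-6)*(12 - 12)/73 = √65 - (-6)*0/73 = √65 - 1/146*0 = √65 + 0 = √65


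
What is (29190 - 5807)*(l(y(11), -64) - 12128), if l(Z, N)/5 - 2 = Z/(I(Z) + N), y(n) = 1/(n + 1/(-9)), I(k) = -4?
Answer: -1888280065051/6664 ≈ -2.8336e+8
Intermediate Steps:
y(n) = 1/(-1/9 + n) (y(n) = 1/(n - 1/9) = 1/(-1/9 + n))
l(Z, N) = 10 + 5*Z/(-4 + N) (l(Z, N) = 10 + 5*(Z/(-4 + N)) = 10 + 5*Z/(-4 + N))
(29190 - 5807)*(l(y(11), -64) - 12128) = (29190 - 5807)*(5*(-8 + 9/(-1 + 9*11) + 2*(-64))/(-4 - 64) - 12128) = 23383*(5*(-8 + 9/(-1 + 99) - 128)/(-68) - 12128) = 23383*(5*(-1/68)*(-8 + 9/98 - 128) - 12128) = 23383*(5*(-1/68)*(-13319/98) - 12128) = 23383*(66595/6664 - 12128) = 23383*(-80754397/6664) = -1888280065051/6664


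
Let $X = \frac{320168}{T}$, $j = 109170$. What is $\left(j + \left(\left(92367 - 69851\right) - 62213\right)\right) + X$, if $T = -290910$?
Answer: $\frac{10105035131}{145455} \approx 69472.0$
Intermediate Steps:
$X = - \frac{160084}{145455}$ ($X = \frac{320168}{-290910} = 320168 \left(- \frac{1}{290910}\right) = - \frac{160084}{145455} \approx -1.1006$)
$\left(j + \left(\left(92367 - 69851\right) - 62213\right)\right) + X = \left(109170 + \left(\left(92367 - 69851\right) - 62213\right)\right) - \frac{160084}{145455} = \left(109170 + \left(22516 - 62213\right)\right) - \frac{160084}{145455} = \left(109170 - 39697\right) - \frac{160084}{145455} = 69473 - \frac{160084}{145455} = \frac{10105035131}{145455}$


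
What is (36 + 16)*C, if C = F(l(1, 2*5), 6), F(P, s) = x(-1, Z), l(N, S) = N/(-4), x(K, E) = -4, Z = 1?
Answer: -208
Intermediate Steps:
l(N, S) = -N/4 (l(N, S) = N*(-1/4) = -N/4)
F(P, s) = -4
C = -4
(36 + 16)*C = (36 + 16)*(-4) = 52*(-4) = -208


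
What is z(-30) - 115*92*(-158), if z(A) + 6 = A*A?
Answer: 1672534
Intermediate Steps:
z(A) = -6 + A² (z(A) = -6 + A*A = -6 + A²)
z(-30) - 115*92*(-158) = (-6 + (-30)²) - 115*92*(-158) = (-6 + 900) - 10580*(-158) = 894 + 1671640 = 1672534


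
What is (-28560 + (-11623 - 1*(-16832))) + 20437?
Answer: -2914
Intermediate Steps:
(-28560 + (-11623 - 1*(-16832))) + 20437 = (-28560 + (-11623 + 16832)) + 20437 = (-28560 + 5209) + 20437 = -23351 + 20437 = -2914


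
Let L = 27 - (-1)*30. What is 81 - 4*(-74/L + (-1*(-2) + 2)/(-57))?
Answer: 1643/19 ≈ 86.474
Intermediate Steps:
L = 57 (L = 27 - 1*(-30) = 27 + 30 = 57)
81 - 4*(-74/L + (-1*(-2) + 2)/(-57)) = 81 - 4*(-74/57 + (-1*(-2) + 2)/(-57)) = 81 - 4*(-74*1/57 + (2 + 2)*(-1/57)) = 81 - 4*(-74/57 + 4*(-1/57)) = 81 - 4*(-74/57 - 4/57) = 81 - 4*(-26/19) = 81 + 104/19 = 1643/19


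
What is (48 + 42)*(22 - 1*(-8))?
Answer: 2700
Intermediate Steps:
(48 + 42)*(22 - 1*(-8)) = 90*(22 + 8) = 90*30 = 2700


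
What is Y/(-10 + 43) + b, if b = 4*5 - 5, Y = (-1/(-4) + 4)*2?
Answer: 1007/66 ≈ 15.258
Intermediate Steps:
Y = 17/2 (Y = (-1*(-¼) + 4)*2 = (¼ + 4)*2 = (17/4)*2 = 17/2 ≈ 8.5000)
b = 15 (b = 20 - 5 = 15)
Y/(-10 + 43) + b = 17/(2*(-10 + 43)) + 15 = (17/2)/33 + 15 = (17/2)*(1/33) + 15 = 17/66 + 15 = 1007/66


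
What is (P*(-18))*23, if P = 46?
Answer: -19044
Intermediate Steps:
(P*(-18))*23 = (46*(-18))*23 = -828*23 = -19044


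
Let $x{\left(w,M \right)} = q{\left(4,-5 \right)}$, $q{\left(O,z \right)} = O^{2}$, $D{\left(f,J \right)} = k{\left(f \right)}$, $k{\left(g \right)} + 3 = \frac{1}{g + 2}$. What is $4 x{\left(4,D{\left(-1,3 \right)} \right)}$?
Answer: $64$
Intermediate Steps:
$k{\left(g \right)} = -3 + \frac{1}{2 + g}$ ($k{\left(g \right)} = -3 + \frac{1}{g + 2} = -3 + \frac{1}{2 + g}$)
$D{\left(f,J \right)} = \frac{-5 - 3 f}{2 + f}$
$x{\left(w,M \right)} = 16$ ($x{\left(w,M \right)} = 4^{2} = 16$)
$4 x{\left(4,D{\left(-1,3 \right)} \right)} = 4 \cdot 16 = 64$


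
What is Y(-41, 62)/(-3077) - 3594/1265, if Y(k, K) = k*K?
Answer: -7843108/3892405 ≈ -2.0150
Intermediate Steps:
Y(k, K) = K*k
Y(-41, 62)/(-3077) - 3594/1265 = (62*(-41))/(-3077) - 3594/1265 = -2542*(-1/3077) - 3594*1/1265 = 2542/3077 - 3594/1265 = -7843108/3892405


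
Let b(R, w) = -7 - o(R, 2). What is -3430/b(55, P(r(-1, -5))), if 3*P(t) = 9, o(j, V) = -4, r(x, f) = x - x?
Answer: 3430/3 ≈ 1143.3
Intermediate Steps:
r(x, f) = 0
P(t) = 3 (P(t) = (⅓)*9 = 3)
b(R, w) = -3 (b(R, w) = -7 - 1*(-4) = -7 + 4 = -3)
-3430/b(55, P(r(-1, -5))) = -3430/(-3) = -3430*(-⅓) = 3430/3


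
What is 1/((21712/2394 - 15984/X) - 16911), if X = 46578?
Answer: -1327473/22437312143 ≈ -5.9164e-5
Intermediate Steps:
1/((21712/2394 - 15984/X) - 16911) = 1/((21712/2394 - 15984/46578) - 16911) = 1/((21712*(1/2394) - 15984*1/46578) - 16911) = 1/((10856/1197 - 2664/7763) - 16911) = 1/(11583760/1327473 - 16911) = 1/(-22437312143/1327473) = -1327473/22437312143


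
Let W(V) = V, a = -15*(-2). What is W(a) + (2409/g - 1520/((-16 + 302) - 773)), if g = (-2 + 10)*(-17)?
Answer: 1020497/66232 ≈ 15.408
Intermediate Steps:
g = -136 (g = 8*(-17) = -136)
a = 30
W(a) + (2409/g - 1520/((-16 + 302) - 773)) = 30 + (2409/(-136) - 1520/((-16 + 302) - 773)) = 30 + (2409*(-1/136) - 1520/(286 - 773)) = 30 + (-2409/136 - 1520/(-487)) = 30 + (-2409/136 - 1520*(-1/487)) = 30 + (-2409/136 + 1520/487) = 30 - 966463/66232 = 1020497/66232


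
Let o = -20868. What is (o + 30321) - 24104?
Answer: -14651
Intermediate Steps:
(o + 30321) - 24104 = (-20868 + 30321) - 24104 = 9453 - 24104 = -14651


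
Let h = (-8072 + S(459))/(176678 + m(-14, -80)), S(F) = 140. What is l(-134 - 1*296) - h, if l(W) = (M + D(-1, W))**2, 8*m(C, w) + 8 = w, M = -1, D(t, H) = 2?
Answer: 61533/58889 ≈ 1.0449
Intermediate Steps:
m(C, w) = -1 + w/8
h = -2644/58889 (h = (-8072 + 140)/(176678 + (-1 + (1/8)*(-80))) = -7932/(176678 + (-1 - 10)) = -7932/(176678 - 11) = -7932/176667 = -7932*1/176667 = -2644/58889 ≈ -0.044898)
l(W) = 1 (l(W) = (-1 + 2)**2 = 1**2 = 1)
l(-134 - 1*296) - h = 1 - 1*(-2644/58889) = 1 + 2644/58889 = 61533/58889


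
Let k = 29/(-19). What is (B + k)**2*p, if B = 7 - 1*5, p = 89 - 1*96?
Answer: -567/361 ≈ -1.5706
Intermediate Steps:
p = -7 (p = 89 - 96 = -7)
B = 2 (B = 7 - 5 = 2)
k = -29/19 (k = 29*(-1/19) = -29/19 ≈ -1.5263)
(B + k)**2*p = (2 - 29/19)**2*(-7) = (9/19)**2*(-7) = (81/361)*(-7) = -567/361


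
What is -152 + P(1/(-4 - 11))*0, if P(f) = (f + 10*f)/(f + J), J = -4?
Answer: -152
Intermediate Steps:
P(f) = 11*f/(-4 + f) (P(f) = (f + 10*f)/(f - 4) = (11*f)/(-4 + f) = 11*f/(-4 + f))
-152 + P(1/(-4 - 11))*0 = -152 + (11/((-4 - 11)*(-4 + 1/(-4 - 11))))*0 = -152 + (11/(-15*(-4 + 1/(-15))))*0 = -152 + (11*(-1/15)/(-4 - 1/15))*0 = -152 + (11*(-1/15)/(-61/15))*0 = -152 + (11*(-1/15)*(-15/61))*0 = -152 + (11/61)*0 = -152 + 0 = -152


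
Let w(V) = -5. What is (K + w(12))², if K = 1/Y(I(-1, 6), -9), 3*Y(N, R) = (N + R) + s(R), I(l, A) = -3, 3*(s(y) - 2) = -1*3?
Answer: 3364/121 ≈ 27.802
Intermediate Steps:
s(y) = 1 (s(y) = 2 + (-1*3)/3 = 2 + (⅓)*(-3) = 2 - 1 = 1)
Y(N, R) = ⅓ + N/3 + R/3 (Y(N, R) = ((N + R) + 1)/3 = (1 + N + R)/3 = ⅓ + N/3 + R/3)
K = -3/11 (K = 1/(⅓ + (⅓)*(-3) + (⅓)*(-9)) = 1/(⅓ - 1 - 3) = 1/(-11/3) = -3/11 ≈ -0.27273)
(K + w(12))² = (-3/11 - 5)² = (-58/11)² = 3364/121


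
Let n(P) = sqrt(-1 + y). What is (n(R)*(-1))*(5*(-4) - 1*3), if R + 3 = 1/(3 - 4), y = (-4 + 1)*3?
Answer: 23*I*sqrt(10) ≈ 72.732*I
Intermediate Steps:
y = -9 (y = -3*3 = -9)
R = -4 (R = -3 + 1/(3 - 4) = -3 + 1/(-1) = -3 - 1 = -4)
n(P) = I*sqrt(10) (n(P) = sqrt(-1 - 9) = sqrt(-10) = I*sqrt(10))
(n(R)*(-1))*(5*(-4) - 1*3) = ((I*sqrt(10))*(-1))*(5*(-4) - 1*3) = (-I*sqrt(10))*(-20 - 3) = -I*sqrt(10)*(-23) = 23*I*sqrt(10)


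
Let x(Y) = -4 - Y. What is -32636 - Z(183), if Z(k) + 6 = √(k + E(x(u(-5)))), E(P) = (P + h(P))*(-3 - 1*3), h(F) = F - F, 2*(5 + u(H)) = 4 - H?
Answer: -32630 - 2*√51 ≈ -32644.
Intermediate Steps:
u(H) = -3 - H/2 (u(H) = -5 + (4 - H)/2 = -5 + (2 - H/2) = -3 - H/2)
h(F) = 0
E(P) = -6*P (E(P) = (P + 0)*(-3 - 1*3) = P*(-3 - 3) = P*(-6) = -6*P)
Z(k) = -6 + √(21 + k) (Z(k) = -6 + √(k - 6*(-4 - (-3 - ½*(-5)))) = -6 + √(k - 6*(-4 - (-3 + 5/2))) = -6 + √(k - 6*(-4 - 1*(-½))) = -6 + √(k - 6*(-4 + ½)) = -6 + √(k - 6*(-7/2)) = -6 + √(k + 21) = -6 + √(21 + k))
-32636 - Z(183) = -32636 - (-6 + √(21 + 183)) = -32636 - (-6 + √204) = -32636 - (-6 + 2*√51) = -32636 + (6 - 2*√51) = -32630 - 2*√51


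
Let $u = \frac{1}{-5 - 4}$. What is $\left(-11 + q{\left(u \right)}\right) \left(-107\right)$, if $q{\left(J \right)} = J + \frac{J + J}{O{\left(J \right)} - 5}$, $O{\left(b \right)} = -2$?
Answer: $\frac{74686}{63} \approx 1185.5$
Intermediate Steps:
$u = - \frac{1}{9}$ ($u = \frac{1}{-9} = - \frac{1}{9} \approx -0.11111$)
$q{\left(J \right)} = \frac{5 J}{7}$ ($q{\left(J \right)} = J + \frac{J + J}{-2 - 5} = J + \frac{2 J}{-7} = J + 2 J \left(- \frac{1}{7}\right) = J - \frac{2 J}{7} = \frac{5 J}{7}$)
$\left(-11 + q{\left(u \right)}\right) \left(-107\right) = \left(-11 + \frac{5}{7} \left(- \frac{1}{9}\right)\right) \left(-107\right) = \left(-11 - \frac{5}{63}\right) \left(-107\right) = \left(- \frac{698}{63}\right) \left(-107\right) = \frac{74686}{63}$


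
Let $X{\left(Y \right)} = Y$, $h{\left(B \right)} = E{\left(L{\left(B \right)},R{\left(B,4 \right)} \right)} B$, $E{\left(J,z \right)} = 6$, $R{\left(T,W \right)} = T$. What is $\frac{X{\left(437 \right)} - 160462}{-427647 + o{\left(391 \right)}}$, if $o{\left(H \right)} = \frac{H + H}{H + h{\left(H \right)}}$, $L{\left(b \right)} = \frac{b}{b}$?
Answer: $\frac{1120175}{2993527} \approx 0.3742$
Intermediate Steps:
$L{\left(b \right)} = 1$
$h{\left(B \right)} = 6 B$
$o{\left(H \right)} = \frac{2}{7}$ ($o{\left(H \right)} = \frac{H + H}{H + 6 H} = \frac{2 H}{7 H} = 2 H \frac{1}{7 H} = \frac{2}{7}$)
$\frac{X{\left(437 \right)} - 160462}{-427647 + o{\left(391 \right)}} = \frac{437 - 160462}{-427647 + \frac{2}{7}} = - \frac{160025}{- \frac{2993527}{7}} = \left(-160025\right) \left(- \frac{7}{2993527}\right) = \frac{1120175}{2993527}$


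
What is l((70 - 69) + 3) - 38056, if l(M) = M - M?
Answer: -38056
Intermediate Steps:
l(M) = 0
l((70 - 69) + 3) - 38056 = 0 - 38056 = -38056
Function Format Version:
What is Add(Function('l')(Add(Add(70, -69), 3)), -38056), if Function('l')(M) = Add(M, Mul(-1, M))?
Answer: -38056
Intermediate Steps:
Function('l')(M) = 0
Add(Function('l')(Add(Add(70, -69), 3)), -38056) = Add(0, -38056) = -38056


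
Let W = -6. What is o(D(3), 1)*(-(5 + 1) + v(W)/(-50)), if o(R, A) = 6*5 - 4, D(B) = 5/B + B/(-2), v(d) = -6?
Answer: -3822/25 ≈ -152.88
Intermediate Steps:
D(B) = 5/B - B/2 (D(B) = 5/B + B*(-1/2) = 5/B - B/2)
o(R, A) = 26 (o(R, A) = 30 - 4 = 26)
o(D(3), 1)*(-(5 + 1) + v(W)/(-50)) = 26*(-(5 + 1) - 6/(-50)) = 26*(-1*6 - 6*(-1/50)) = 26*(-6 + 3/25) = 26*(-147/25) = -3822/25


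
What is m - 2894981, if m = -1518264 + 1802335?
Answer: -2610910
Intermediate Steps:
m = 284071
m - 2894981 = 284071 - 2894981 = -2610910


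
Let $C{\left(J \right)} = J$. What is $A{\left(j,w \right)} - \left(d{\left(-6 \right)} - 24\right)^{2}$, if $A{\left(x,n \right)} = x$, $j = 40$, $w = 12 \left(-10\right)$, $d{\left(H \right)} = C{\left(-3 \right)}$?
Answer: $-689$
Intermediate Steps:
$d{\left(H \right)} = -3$
$w = -120$
$A{\left(j,w \right)} - \left(d{\left(-6 \right)} - 24\right)^{2} = 40 - \left(-3 - 24\right)^{2} = 40 - \left(-27\right)^{2} = 40 - 729 = -689$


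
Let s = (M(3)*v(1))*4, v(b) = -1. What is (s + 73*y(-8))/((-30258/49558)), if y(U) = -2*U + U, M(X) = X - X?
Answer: -14470936/15129 ≈ -956.50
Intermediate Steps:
M(X) = 0
y(U) = -U
s = 0 (s = (0*(-1))*4 = 0*4 = 0)
(s + 73*y(-8))/((-30258/49558)) = (0 + 73*(-1*(-8)))/((-30258/49558)) = (0 + 73*8)/((-30258*1/49558)) = (0 + 584)/(-15129/24779) = 584*(-24779/15129) = -14470936/15129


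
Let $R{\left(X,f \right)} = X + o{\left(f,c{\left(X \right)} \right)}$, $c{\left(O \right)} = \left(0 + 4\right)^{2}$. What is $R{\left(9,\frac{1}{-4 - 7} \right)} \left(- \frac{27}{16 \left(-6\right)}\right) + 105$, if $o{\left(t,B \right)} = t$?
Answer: $\frac{18921}{176} \approx 107.51$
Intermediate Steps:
$c{\left(O \right)} = 16$ ($c{\left(O \right)} = 4^{2} = 16$)
$R{\left(X,f \right)} = X + f$
$R{\left(9,\frac{1}{-4 - 7} \right)} \left(- \frac{27}{16 \left(-6\right)}\right) + 105 = \left(9 + \frac{1}{-4 - 7}\right) \left(- \frac{27}{16 \left(-6\right)}\right) + 105 = \left(9 + \frac{1}{-11}\right) \left(- \frac{27}{-96}\right) + 105 = \left(9 - \frac{1}{11}\right) \left(\left(-27\right) \left(- \frac{1}{96}\right)\right) + 105 = \frac{98}{11} \cdot \frac{9}{32} + 105 = \frac{441}{176} + 105 = \frac{18921}{176}$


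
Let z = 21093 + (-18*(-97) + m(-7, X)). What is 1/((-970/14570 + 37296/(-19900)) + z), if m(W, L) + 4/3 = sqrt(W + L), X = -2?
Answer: 10798479421996903350/246591120696475364254741 - 1418629667326875*I/246591120696475364254741 ≈ 4.3791e-5 - 5.753e-9*I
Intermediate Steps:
m(W, L) = -4/3 + sqrt(L + W) (m(W, L) = -4/3 + sqrt(W + L) = -4/3 + sqrt(L + W))
z = 68513/3 + 3*I (z = 21093 + (-18*(-97) + (-4/3 + sqrt(-2 - 7))) = 21093 + (1746 + (-4/3 + sqrt(-9))) = 21093 + (1746 + (-4/3 + 3*I)) = 21093 + (5234/3 + 3*I) = 68513/3 + 3*I ≈ 22838.0 + 3.0*I)
1/((-970/14570 + 37296/(-19900)) + z) = 1/((-970/14570 + 37296/(-19900)) + (68513/3 + 3*I)) = 1/((-970*1/14570 + 37296*(-1/19900)) + (68513/3 + 3*I)) = 1/((-97/1457 - 9324/4975) + (68513/3 + 3*I)) = 1/(-14067643/7248575 + (68513/3 + 3*I)) = 1/(496579416046/21745725 + 3*I) = 472876555775625*(496579416046/21745725 - 3*I)/246591120696475364254741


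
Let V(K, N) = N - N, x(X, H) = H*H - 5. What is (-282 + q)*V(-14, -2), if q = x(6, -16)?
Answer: 0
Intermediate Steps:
x(X, H) = -5 + H**2 (x(X, H) = H**2 - 5 = -5 + H**2)
V(K, N) = 0
q = 251 (q = -5 + (-16)**2 = -5 + 256 = 251)
(-282 + q)*V(-14, -2) = (-282 + 251)*0 = -31*0 = 0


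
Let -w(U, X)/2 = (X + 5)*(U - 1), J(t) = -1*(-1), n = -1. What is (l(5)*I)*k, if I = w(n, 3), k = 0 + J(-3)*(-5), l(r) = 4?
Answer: -640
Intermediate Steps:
J(t) = 1
w(U, X) = -2*(-1 + U)*(5 + X) (w(U, X) = -2*(X + 5)*(U - 1) = -2*(5 + X)*(-1 + U) = -2*(-1 + U)*(5 + X))
k = -5 (k = 0 + 1*(-5) = 0 - 5 = -5)
I = 32 (I = 10 - 10*(-1) + 2*3 - 2*(-1)*3 = 10 + 10 + 6 + 6 = 32)
(l(5)*I)*k = (4*32)*(-5) = 128*(-5) = -640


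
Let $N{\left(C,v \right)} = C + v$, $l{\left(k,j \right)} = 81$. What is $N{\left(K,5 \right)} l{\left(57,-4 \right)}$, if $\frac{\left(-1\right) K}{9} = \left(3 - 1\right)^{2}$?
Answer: $-2511$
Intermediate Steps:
$K = -36$ ($K = - 9 \left(3 - 1\right)^{2} = - 9 \cdot 2^{2} = \left(-9\right) 4 = -36$)
$N{\left(K,5 \right)} l{\left(57,-4 \right)} = \left(-36 + 5\right) 81 = \left(-31\right) 81 = -2511$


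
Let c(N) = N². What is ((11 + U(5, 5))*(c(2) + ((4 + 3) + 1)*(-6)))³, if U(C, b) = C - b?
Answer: -113379904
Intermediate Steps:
((11 + U(5, 5))*(c(2) + ((4 + 3) + 1)*(-6)))³ = ((11 + (5 - 1*5))*(2² + ((4 + 3) + 1)*(-6)))³ = ((11 + (5 - 5))*(4 + (7 + 1)*(-6)))³ = ((11 + 0)*(4 + 8*(-6)))³ = (11*(4 - 48))³ = (11*(-44))³ = (-484)³ = -113379904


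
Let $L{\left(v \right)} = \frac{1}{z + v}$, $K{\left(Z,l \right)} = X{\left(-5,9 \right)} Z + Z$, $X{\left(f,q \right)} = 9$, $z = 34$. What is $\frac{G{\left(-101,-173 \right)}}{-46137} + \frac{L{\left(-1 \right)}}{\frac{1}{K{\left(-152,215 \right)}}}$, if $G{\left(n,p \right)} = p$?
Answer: $- \frac{23374177}{507507} \approx -46.057$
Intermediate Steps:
$K{\left(Z,l \right)} = 10 Z$ ($K{\left(Z,l \right)} = 9 Z + Z = 10 Z$)
$L{\left(v \right)} = \frac{1}{34 + v}$
$\frac{G{\left(-101,-173 \right)}}{-46137} + \frac{L{\left(-1 \right)}}{\frac{1}{K{\left(-152,215 \right)}}} = - \frac{173}{-46137} + \frac{1}{\left(34 - 1\right) \frac{1}{10 \left(-152\right)}} = \left(-173\right) \left(- \frac{1}{46137}\right) + \frac{1}{33 \frac{1}{-1520}} = \frac{173}{46137} + \frac{1}{33 \left(- \frac{1}{1520}\right)} = \frac{173}{46137} + \frac{1}{33} \left(-1520\right) = \frac{173}{46137} - \frac{1520}{33} = - \frac{23374177}{507507}$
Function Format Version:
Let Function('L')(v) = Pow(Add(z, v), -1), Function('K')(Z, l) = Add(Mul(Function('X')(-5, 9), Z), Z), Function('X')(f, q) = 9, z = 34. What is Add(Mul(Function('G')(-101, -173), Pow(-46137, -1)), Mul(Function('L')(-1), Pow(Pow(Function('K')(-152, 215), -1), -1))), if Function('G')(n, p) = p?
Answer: Rational(-23374177, 507507) ≈ -46.057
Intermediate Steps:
Function('K')(Z, l) = Mul(10, Z) (Function('K')(Z, l) = Add(Mul(9, Z), Z) = Mul(10, Z))
Function('L')(v) = Pow(Add(34, v), -1)
Add(Mul(Function('G')(-101, -173), Pow(-46137, -1)), Mul(Function('L')(-1), Pow(Pow(Function('K')(-152, 215), -1), -1))) = Add(Mul(-173, Pow(-46137, -1)), Mul(Pow(Add(34, -1), -1), Pow(Pow(Mul(10, -152), -1), -1))) = Add(Mul(-173, Rational(-1, 46137)), Mul(Pow(33, -1), Pow(Pow(-1520, -1), -1))) = Add(Rational(173, 46137), Mul(Rational(1, 33), Pow(Rational(-1, 1520), -1))) = Add(Rational(173, 46137), Mul(Rational(1, 33), -1520)) = Add(Rational(173, 46137), Rational(-1520, 33)) = Rational(-23374177, 507507)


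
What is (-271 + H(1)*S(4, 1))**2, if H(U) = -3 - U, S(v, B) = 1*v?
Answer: 82369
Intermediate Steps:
S(v, B) = v
(-271 + H(1)*S(4, 1))**2 = (-271 + (-3 - 1*1)*4)**2 = (-271 + (-3 - 1)*4)**2 = (-271 - 4*4)**2 = (-271 - 16)**2 = (-287)**2 = 82369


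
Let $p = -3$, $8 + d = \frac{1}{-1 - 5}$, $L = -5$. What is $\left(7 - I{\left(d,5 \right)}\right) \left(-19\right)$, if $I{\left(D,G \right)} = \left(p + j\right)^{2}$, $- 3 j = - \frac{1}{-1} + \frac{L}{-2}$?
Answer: $\frac{7087}{36} \approx 196.86$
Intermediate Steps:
$d = - \frac{49}{6}$ ($d = -8 + \frac{1}{-1 - 5} = -8 + \frac{1}{-6} = -8 - \frac{1}{6} = - \frac{49}{6} \approx -8.1667$)
$j = - \frac{7}{6}$ ($j = - \frac{- \frac{1}{-1} - \frac{5}{-2}}{3} = - \frac{\left(-1\right) \left(-1\right) - - \frac{5}{2}}{3} = - \frac{1 + \frac{5}{2}}{3} = \left(- \frac{1}{3}\right) \frac{7}{2} = - \frac{7}{6} \approx -1.1667$)
$I{\left(D,G \right)} = \frac{625}{36}$ ($I{\left(D,G \right)} = \left(-3 - \frac{7}{6}\right)^{2} = \left(- \frac{25}{6}\right)^{2} = \frac{625}{36}$)
$\left(7 - I{\left(d,5 \right)}\right) \left(-19\right) = \left(7 - \frac{625}{36}\right) \left(-19\right) = \left(- \frac{373}{36}\right) \left(-19\right) = \frac{7087}{36}$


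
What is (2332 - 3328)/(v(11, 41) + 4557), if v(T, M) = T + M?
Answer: -996/4609 ≈ -0.21610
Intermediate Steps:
v(T, M) = M + T
(2332 - 3328)/(v(11, 41) + 4557) = (2332 - 3328)/((41 + 11) + 4557) = -996/(52 + 4557) = -996/4609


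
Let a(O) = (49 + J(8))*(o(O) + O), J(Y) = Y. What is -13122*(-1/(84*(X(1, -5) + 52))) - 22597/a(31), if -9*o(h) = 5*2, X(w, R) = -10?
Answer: -9561117/1001756 ≈ -9.5444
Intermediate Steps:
o(h) = -10/9 (o(h) = -5*2/9 = -⅑*10 = -10/9)
a(O) = -190/3 + 57*O (a(O) = (49 + 8)*(-10/9 + O) = 57*(-10/9 + O) = -190/3 + 57*O)
-13122*(-1/(84*(X(1, -5) + 52))) - 22597/a(31) = -13122*(-1/(84*(-10 + 52))) - 22597/(-190/3 + 57*31) = -13122/((-84*42)) - 22597/(-190/3 + 1767) = -13122/(-3528) - 22597/5111/3 = -13122*(-1/3528) - 22597*3/5111 = 729/196 - 67791/5111 = -9561117/1001756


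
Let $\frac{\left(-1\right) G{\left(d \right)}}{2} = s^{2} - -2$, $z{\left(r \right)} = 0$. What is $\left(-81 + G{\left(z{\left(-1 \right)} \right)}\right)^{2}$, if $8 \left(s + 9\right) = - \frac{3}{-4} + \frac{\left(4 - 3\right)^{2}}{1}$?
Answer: $\frac{15001595361}{262144} \approx 57227.0$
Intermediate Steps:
$s = - \frac{281}{32}$ ($s = -9 + \frac{- \frac{3}{-4} + \frac{\left(4 - 3\right)^{2}}{1}}{8} = -9 + \frac{\left(-3\right) \left(- \frac{1}{4}\right) + 1^{2} \cdot 1}{8} = -9 + \frac{\frac{3}{4} + 1 \cdot 1}{8} = -9 + \frac{\frac{3}{4} + 1}{8} = -9 + \frac{1}{8} \cdot \frac{7}{4} = -9 + \frac{7}{32} = - \frac{281}{32} \approx -8.7813$)
$G{\left(d \right)} = - \frac{81009}{512}$ ($G{\left(d \right)} = - 2 \left(\left(- \frac{281}{32}\right)^{2} - -2\right) = - 2 \left(\frac{78961}{1024} + 2\right) = \left(-2\right) \frac{81009}{1024} = - \frac{81009}{512}$)
$\left(-81 + G{\left(z{\left(-1 \right)} \right)}\right)^{2} = \left(-81 - \frac{81009}{512}\right)^{2} = \left(- \frac{122481}{512}\right)^{2} = \frac{15001595361}{262144}$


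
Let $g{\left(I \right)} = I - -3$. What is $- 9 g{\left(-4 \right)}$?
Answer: $9$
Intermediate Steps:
$g{\left(I \right)} = 3 + I$ ($g{\left(I \right)} = I + 3 = 3 + I$)
$- 9 g{\left(-4 \right)} = - 9 \left(3 - 4\right) = \left(-9\right) \left(-1\right) = 9$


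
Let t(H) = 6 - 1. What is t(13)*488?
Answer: 2440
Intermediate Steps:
t(H) = 5
t(13)*488 = 5*488 = 2440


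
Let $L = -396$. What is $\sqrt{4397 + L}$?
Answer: $\sqrt{4001} \approx 63.253$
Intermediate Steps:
$\sqrt{4397 + L} = \sqrt{4397 - 396} = \sqrt{4001}$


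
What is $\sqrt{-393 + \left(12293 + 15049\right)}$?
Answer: $\sqrt{26949} \approx 164.16$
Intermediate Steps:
$\sqrt{-393 + \left(12293 + 15049\right)} = \sqrt{-393 + 27342} = \sqrt{26949}$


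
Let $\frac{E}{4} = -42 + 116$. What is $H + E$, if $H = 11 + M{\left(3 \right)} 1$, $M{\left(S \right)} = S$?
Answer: $310$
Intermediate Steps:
$E = 296$ ($E = 4 \left(-42 + 116\right) = 4 \cdot 74 = 296$)
$H = 14$ ($H = 11 + 3 \cdot 1 = 11 + 3 = 14$)
$H + E = 14 + 296 = 310$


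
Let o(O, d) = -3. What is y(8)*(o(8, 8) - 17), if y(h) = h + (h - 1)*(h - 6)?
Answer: -440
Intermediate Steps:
y(h) = h + (-1 + h)*(-6 + h)
y(8)*(o(8, 8) - 17) = (6 + 8² - 6*8)*(-3 - 17) = (6 + 64 - 48)*(-20) = 22*(-20) = -440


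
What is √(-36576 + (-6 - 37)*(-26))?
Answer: I*√35458 ≈ 188.3*I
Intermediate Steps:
√(-36576 + (-6 - 37)*(-26)) = √(-36576 - 43*(-26)) = √(-36576 + 1118) = √(-35458) = I*√35458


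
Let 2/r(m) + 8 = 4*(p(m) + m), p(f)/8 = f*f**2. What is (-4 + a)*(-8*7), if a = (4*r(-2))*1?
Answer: 3836/17 ≈ 225.65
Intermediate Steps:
p(f) = 8*f**3 (p(f) = 8*(f*f**2) = 8*f**3)
r(m) = 2/(-8 + 4*m + 32*m**3) (r(m) = 2/(-8 + 4*(8*m**3 + m)) = 2/(-8 + 4*(m + 8*m**3)) = 2/(-8 + (4*m + 32*m**3)) = 2/(-8 + 4*m + 32*m**3))
a = -1/34 (a = (4*(1/(2*(-2 - 2 + 8*(-2)**3))))*1 = (4*(1/(2*(-2 - 2 + 8*(-8)))))*1 = (4*(1/(2*(-2 - 2 - 64))))*1 = (4*((1/2)/(-68)))*1 = (4*((1/2)*(-1/68)))*1 = (4*(-1/136))*1 = -1/34*1 = -1/34 ≈ -0.029412)
(-4 + a)*(-8*7) = (-4 - 1/34)*(-8*7) = -137/34*(-56) = 3836/17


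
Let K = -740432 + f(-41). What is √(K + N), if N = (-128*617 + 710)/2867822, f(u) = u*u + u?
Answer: I*√1519030845781626595/1433911 ≈ 859.53*I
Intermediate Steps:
f(u) = u + u² (f(u) = u² + u = u + u²)
K = -738792 (K = -740432 - 41*(1 - 41) = -740432 - 41*(-40) = -740432 + 1640 = -738792)
N = -39133/1433911 (N = (-78976 + 710)*(1/2867822) = -78266*1/2867822 = -39133/1433911 ≈ -0.027291)
√(K + N) = √(-738792 - 39133/1433911) = √(-1059362014645/1433911) = I*√1519030845781626595/1433911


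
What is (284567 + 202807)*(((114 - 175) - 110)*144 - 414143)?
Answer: -213843627858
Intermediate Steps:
(284567 + 202807)*(((114 - 175) - 110)*144 - 414143) = 487374*((-61 - 110)*144 - 414143) = 487374*(-171*144 - 414143) = 487374*(-24624 - 414143) = 487374*(-438767) = -213843627858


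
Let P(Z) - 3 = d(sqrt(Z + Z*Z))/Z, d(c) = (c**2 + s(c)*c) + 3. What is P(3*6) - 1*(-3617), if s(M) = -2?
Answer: 21835/6 - sqrt(38)/3 ≈ 3637.1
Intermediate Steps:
d(c) = 3 + c**2 - 2*c (d(c) = (c**2 - 2*c) + 3 = 3 + c**2 - 2*c)
P(Z) = 3 + (3 + Z + Z**2 - 2*sqrt(Z + Z**2))/Z (P(Z) = 3 + (3 + (sqrt(Z + Z*Z))**2 - 2*sqrt(Z + Z*Z))/Z = 3 + (3 + (sqrt(Z + Z**2))**2 - 2*sqrt(Z + Z**2))/Z = 3 + (3 + (Z + Z**2) - 2*sqrt(Z + Z**2))/Z = 3 + (3 + Z + Z**2 - 2*sqrt(Z + Z**2))/Z)
P(3*6) - 1*(-3617) = (4 + 3*6 + 3/((3*6)) - 2*sqrt(3*6 + (3*6)**2)/(3*6)) - 1*(-3617) = (4 + 18 + 3/18 - 2*sqrt(18 + 18**2)/18) + 3617 = (4 + 18 + 3*(1/18) - 2*1/18*sqrt(18 + 324)) + 3617 = (4 + 18 + 1/6 - 2*1/18*sqrt(342)) + 3617 = (4 + 18 + 1/6 - 2*1/18*3*sqrt(38)) + 3617 = (4 + 18 + 1/6 - sqrt(38)/3) + 3617 = (133/6 - sqrt(38)/3) + 3617 = 21835/6 - sqrt(38)/3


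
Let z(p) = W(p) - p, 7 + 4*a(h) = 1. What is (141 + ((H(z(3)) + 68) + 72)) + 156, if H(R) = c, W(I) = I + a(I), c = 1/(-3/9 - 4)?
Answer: 5678/13 ≈ 436.77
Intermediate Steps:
a(h) = -3/2 (a(h) = -7/4 + (¼)*1 = -7/4 + ¼ = -3/2)
c = -3/13 (c = 1/(-3*⅑ - 4) = 1/(-⅓ - 4) = 1/(-13/3) = -3/13 ≈ -0.23077)
W(I) = -3/2 + I (W(I) = I - 3/2 = -3/2 + I)
z(p) = -3/2 (z(p) = (-3/2 + p) - p = -3/2)
H(R) = -3/13
(141 + ((H(z(3)) + 68) + 72)) + 156 = (141 + ((-3/13 + 68) + 72)) + 156 = (141 + (881/13 + 72)) + 156 = (141 + 1817/13) + 156 = 3650/13 + 156 = 5678/13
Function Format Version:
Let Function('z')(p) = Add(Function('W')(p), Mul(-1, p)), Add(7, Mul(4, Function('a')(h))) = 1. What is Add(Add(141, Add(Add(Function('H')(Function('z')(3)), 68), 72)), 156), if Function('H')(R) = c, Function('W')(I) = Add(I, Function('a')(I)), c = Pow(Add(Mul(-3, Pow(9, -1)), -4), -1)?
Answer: Rational(5678, 13) ≈ 436.77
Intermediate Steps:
Function('a')(h) = Rational(-3, 2) (Function('a')(h) = Add(Rational(-7, 4), Mul(Rational(1, 4), 1)) = Add(Rational(-7, 4), Rational(1, 4)) = Rational(-3, 2))
c = Rational(-3, 13) (c = Pow(Add(Mul(-3, Rational(1, 9)), -4), -1) = Pow(Add(Rational(-1, 3), -4), -1) = Pow(Rational(-13, 3), -1) = Rational(-3, 13) ≈ -0.23077)
Function('W')(I) = Add(Rational(-3, 2), I) (Function('W')(I) = Add(I, Rational(-3, 2)) = Add(Rational(-3, 2), I))
Function('z')(p) = Rational(-3, 2) (Function('z')(p) = Add(Add(Rational(-3, 2), p), Mul(-1, p)) = Rational(-3, 2))
Function('H')(R) = Rational(-3, 13)
Add(Add(141, Add(Add(Function('H')(Function('z')(3)), 68), 72)), 156) = Add(Add(141, Add(Add(Rational(-3, 13), 68), 72)), 156) = Add(Add(141, Add(Rational(881, 13), 72)), 156) = Add(Add(141, Rational(1817, 13)), 156) = Add(Rational(3650, 13), 156) = Rational(5678, 13)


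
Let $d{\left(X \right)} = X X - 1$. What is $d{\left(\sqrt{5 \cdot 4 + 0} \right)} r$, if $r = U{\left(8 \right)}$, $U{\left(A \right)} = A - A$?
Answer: $0$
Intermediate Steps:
$U{\left(A \right)} = 0$
$r = 0$
$d{\left(X \right)} = -1 + X^{2}$ ($d{\left(X \right)} = X^{2} - 1 = -1 + X^{2}$)
$d{\left(\sqrt{5 \cdot 4 + 0} \right)} r = \left(-1 + \left(\sqrt{5 \cdot 4 + 0}\right)^{2}\right) 0 = \left(-1 + \left(\sqrt{20 + 0}\right)^{2}\right) 0 = \left(-1 + \left(\sqrt{20}\right)^{2}\right) 0 = \left(-1 + \left(2 \sqrt{5}\right)^{2}\right) 0 = \left(-1 + 20\right) 0 = 19 \cdot 0 = 0$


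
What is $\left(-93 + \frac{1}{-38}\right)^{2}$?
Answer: $\frac{12496225}{1444} \approx 8653.9$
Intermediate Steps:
$\left(-93 + \frac{1}{-38}\right)^{2} = \left(-93 - \frac{1}{38}\right)^{2} = \left(- \frac{3535}{38}\right)^{2} = \frac{12496225}{1444}$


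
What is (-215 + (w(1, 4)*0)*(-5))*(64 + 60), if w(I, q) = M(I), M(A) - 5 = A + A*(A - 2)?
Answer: -26660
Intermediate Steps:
M(A) = 5 + A + A*(-2 + A) (M(A) = 5 + (A + A*(A - 2)) = 5 + (A + A*(-2 + A)) = 5 + A + A*(-2 + A))
w(I, q) = 5 + I**2 - I
(-215 + (w(1, 4)*0)*(-5))*(64 + 60) = (-215 + ((5 + 1**2 - 1*1)*0)*(-5))*(64 + 60) = (-215 + ((5 + 1 - 1)*0)*(-5))*124 = (-215 + (5*0)*(-5))*124 = (-215 + 0*(-5))*124 = (-215 + 0)*124 = -215*124 = -26660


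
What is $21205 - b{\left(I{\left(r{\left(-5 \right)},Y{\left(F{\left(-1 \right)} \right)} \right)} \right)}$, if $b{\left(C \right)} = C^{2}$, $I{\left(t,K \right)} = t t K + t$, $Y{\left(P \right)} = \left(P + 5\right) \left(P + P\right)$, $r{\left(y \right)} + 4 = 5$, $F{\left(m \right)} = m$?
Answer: $21156$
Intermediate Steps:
$r{\left(y \right)} = 1$ ($r{\left(y \right)} = -4 + 5 = 1$)
$Y{\left(P \right)} = 2 P \left(5 + P\right)$ ($Y{\left(P \right)} = \left(5 + P\right) 2 P = 2 P \left(5 + P\right)$)
$I{\left(t,K \right)} = t + K t^{2}$ ($I{\left(t,K \right)} = t^{2} K + t = K t^{2} + t = t + K t^{2}$)
$21205 - b{\left(I{\left(r{\left(-5 \right)},Y{\left(F{\left(-1 \right)} \right)} \right)} \right)} = 21205 - \left(1 \left(1 + 2 \left(-1\right) \left(5 - 1\right) 1\right)\right)^{2} = 21205 - \left(1 \left(1 + 2 \left(-1\right) 4 \cdot 1\right)\right)^{2} = 21205 - \left(1 \left(1 - 8\right)\right)^{2} = 21205 - \left(1 \left(-7\right)\right)^{2} = 21205 - \left(-7\right)^{2} = 21205 - 49 = 21156$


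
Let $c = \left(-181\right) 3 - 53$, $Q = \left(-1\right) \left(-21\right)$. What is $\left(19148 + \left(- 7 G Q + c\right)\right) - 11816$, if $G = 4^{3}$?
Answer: $-2672$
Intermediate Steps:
$Q = 21$
$c = -596$ ($c = -543 - 53 = -596$)
$G = 64$
$\left(19148 + \left(- 7 G Q + c\right)\right) - 11816 = \left(19148 + \left(\left(-7\right) 64 \cdot 21 - 596\right)\right) - 11816 = \left(19148 - 10004\right) - 11816 = 9144 - 11816 = -2672$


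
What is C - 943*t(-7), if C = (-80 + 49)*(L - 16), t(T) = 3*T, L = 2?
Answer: 20237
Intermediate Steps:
C = 434 (C = (-80 + 49)*(2 - 16) = -31*(-14) = 434)
C - 943*t(-7) = 434 - 943*3*(-7) = 434 - 943*(-21) = 434 - 1*(-19803) = 434 + 19803 = 20237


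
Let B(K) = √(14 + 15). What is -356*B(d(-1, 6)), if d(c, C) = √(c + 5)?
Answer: -356*√29 ≈ -1917.1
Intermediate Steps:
d(c, C) = √(5 + c)
B(K) = √29
-356*B(d(-1, 6)) = -356*√29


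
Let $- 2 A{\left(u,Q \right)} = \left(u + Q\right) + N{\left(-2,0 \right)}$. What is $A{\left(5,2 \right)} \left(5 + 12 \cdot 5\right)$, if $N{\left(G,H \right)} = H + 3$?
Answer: $-325$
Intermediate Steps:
$N{\left(G,H \right)} = 3 + H$
$A{\left(u,Q \right)} = - \frac{3}{2} - \frac{Q}{2} - \frac{u}{2}$ ($A{\left(u,Q \right)} = - \frac{\left(u + Q\right) + \left(3 + 0\right)}{2} = - \frac{\left(Q + u\right) + 3}{2} = - \frac{3 + Q + u}{2} = - \frac{3}{2} - \frac{Q}{2} - \frac{u}{2}$)
$A{\left(5,2 \right)} \left(5 + 12 \cdot 5\right) = \left(- \frac{3}{2} - 1 - \frac{5}{2}\right) \left(5 + 12 \cdot 5\right) = \left(- \frac{3}{2} - 1 - \frac{5}{2}\right) \left(5 + 60\right) = \left(-5\right) 65 = -325$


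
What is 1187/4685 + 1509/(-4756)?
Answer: -1424293/22281860 ≈ -0.063922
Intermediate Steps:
1187/4685 + 1509/(-4756) = 1187*(1/4685) + 1509*(-1/4756) = 1187/4685 - 1509/4756 = -1424293/22281860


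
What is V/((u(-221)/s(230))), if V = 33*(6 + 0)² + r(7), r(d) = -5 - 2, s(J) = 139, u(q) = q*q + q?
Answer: 164159/48620 ≈ 3.3764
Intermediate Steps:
u(q) = q + q² (u(q) = q² + q = q + q²)
r(d) = -7
V = 1181 (V = 33*(6 + 0)² - 7 = 33*6² - 7 = 33*36 - 7 = 1188 - 7 = 1181)
V/((u(-221)/s(230))) = 1181/((-221*(1 - 221)/139)) = 1181/((-221*(-220)*(1/139))) = 1181/((48620*(1/139))) = 1181/(48620/139) = 1181*(139/48620) = 164159/48620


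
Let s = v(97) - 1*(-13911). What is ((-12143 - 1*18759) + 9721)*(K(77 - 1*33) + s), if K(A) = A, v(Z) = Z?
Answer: -297635412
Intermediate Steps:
s = 14008 (s = 97 - 1*(-13911) = 97 + 13911 = 14008)
((-12143 - 1*18759) + 9721)*(K(77 - 1*33) + s) = ((-12143 - 1*18759) + 9721)*((77 - 1*33) + 14008) = ((-12143 - 18759) + 9721)*((77 - 33) + 14008) = (-30902 + 9721)*(44 + 14008) = -21181*14052 = -297635412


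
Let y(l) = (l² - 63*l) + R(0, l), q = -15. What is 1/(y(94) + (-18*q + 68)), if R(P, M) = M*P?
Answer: 1/3252 ≈ 0.00030750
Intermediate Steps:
y(l) = l² - 63*l (y(l) = (l² - 63*l) + l*0 = (l² - 63*l) + 0 = l² - 63*l)
1/(y(94) + (-18*q + 68)) = 1/(94*(-63 + 94) + (-18*(-15) + 68)) = 1/(94*31 + (270 + 68)) = 1/(2914 + 338) = 1/3252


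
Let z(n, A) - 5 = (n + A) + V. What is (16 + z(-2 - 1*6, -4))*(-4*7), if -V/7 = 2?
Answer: 140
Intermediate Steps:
V = -14 (V = -7*2 = -14)
z(n, A) = -9 + A + n (z(n, A) = 5 + ((n + A) - 14) = 5 + ((A + n) - 14) = 5 + (-14 + A + n) = -9 + A + n)
(16 + z(-2 - 1*6, -4))*(-4*7) = (16 + (-9 - 4 + (-2 - 1*6)))*(-4*7) = (16 + (-9 - 4 + (-2 - 6)))*(-28) = (16 + (-9 - 4 - 8))*(-28) = (16 - 21)*(-28) = -5*(-28) = 140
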